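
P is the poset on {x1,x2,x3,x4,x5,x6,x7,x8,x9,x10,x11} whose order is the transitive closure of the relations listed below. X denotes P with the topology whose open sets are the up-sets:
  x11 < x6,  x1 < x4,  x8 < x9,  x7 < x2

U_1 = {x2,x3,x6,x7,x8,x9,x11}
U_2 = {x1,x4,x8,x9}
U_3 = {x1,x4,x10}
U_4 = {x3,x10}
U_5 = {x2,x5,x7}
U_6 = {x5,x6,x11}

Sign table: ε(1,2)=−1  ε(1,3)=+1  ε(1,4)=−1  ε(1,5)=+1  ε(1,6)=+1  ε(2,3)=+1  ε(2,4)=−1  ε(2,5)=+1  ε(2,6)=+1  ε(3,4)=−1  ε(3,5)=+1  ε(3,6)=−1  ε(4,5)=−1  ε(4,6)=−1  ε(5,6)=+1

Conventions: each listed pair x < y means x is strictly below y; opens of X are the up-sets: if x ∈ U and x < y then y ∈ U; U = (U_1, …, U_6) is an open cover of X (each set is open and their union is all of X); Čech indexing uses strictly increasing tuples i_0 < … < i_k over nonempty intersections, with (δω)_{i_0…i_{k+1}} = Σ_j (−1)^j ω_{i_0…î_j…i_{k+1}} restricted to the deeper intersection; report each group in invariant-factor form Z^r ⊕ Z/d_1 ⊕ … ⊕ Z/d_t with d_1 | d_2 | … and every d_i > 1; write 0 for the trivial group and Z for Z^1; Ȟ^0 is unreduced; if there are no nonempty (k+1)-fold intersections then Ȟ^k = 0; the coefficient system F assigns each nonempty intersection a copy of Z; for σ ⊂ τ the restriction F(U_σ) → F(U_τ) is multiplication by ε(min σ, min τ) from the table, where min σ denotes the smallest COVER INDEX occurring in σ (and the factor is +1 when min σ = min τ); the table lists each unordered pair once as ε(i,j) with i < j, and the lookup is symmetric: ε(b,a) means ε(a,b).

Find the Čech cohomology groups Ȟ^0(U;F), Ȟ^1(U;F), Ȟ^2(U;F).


Ȟ^0 = 0, Ȟ^1 = Z ⊕ Z/2 and Ȟ^2 = 0

intersection data:
  U12={x8,x9} U14={x3} U15={x2,x7} U16={x6,x11} U23={x1,x4} U34={x10} U56={x5}
C dims 6,7; δ0: rk 6, SNF 1^5·2
Ȟ^0 = (6 − 6) − 0 = 0, so Ȟ^0 ≅ 0
Ȟ^1 = (7 − 0) − 6 = 1 plus torsion [2], so Ȟ^1 ≅ Z ⊕ Z/2
Ȟ^2 = (0 − 0) − 0 = 0, so Ȟ^2 ≅ 0


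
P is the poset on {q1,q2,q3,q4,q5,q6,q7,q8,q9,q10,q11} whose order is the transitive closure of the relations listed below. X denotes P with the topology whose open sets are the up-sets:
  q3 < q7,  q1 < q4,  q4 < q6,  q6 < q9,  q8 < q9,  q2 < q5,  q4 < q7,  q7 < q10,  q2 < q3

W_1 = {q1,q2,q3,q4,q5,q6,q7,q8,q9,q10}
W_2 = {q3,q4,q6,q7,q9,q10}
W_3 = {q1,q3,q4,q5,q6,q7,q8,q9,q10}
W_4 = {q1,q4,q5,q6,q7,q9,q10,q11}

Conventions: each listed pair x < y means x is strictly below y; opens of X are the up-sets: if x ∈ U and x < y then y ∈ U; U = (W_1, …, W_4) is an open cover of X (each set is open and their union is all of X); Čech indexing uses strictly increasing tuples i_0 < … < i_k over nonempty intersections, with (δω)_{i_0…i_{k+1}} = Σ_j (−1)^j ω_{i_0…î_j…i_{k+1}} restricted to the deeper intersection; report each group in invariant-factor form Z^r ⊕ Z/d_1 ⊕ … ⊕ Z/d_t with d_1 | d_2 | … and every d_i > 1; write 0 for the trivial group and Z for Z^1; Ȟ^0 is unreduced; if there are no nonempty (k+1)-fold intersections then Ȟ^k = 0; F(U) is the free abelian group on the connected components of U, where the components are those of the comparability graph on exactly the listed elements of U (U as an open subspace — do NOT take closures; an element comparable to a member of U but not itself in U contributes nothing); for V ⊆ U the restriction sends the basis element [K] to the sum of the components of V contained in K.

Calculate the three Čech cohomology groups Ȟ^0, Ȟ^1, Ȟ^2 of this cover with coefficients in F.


Ȟ^0(U;F) ≅ Z^2, Ȟ^1(U;F) ≅ 0 and Ȟ^2(U;F) ≅ 0

nonempty intersections:
  W12={q3,q4,q6,q7,q9,q10} W13={q1,q3,q4,q5,q6,q7,q8,q9,q10} W14={q1,q4,q5,q6,q7,q9,q10} W23={q3,q4,q6,q7,q9,q10} W24={q4,q6,q7,q9,q10} W34={q1,q4,q5,q6,q7,q9,q10}
  W123={q3,q4,q6,q7,q9,q10} W124={q4,q6,q7,q9,q10} W134={q1,q4,q5,q6,q7,q9,q10} W234={q4,q6,q7,q9,q10}
  W1234={q4,q6,q7,q9,q10}
components per intersection:
  W1: {q1,q2,q3,q4,q5,q6,q7,q8,q9,q10}
  W2: {q3,q4,q6,q7,q9,q10}
  W3: {q1,q3,q4,q6,q7,q8,q9,q10} {q5}
  W4: {q1,q4,q6,q7,q9,q10} {q5} {q11}
  W12: {q3,q4,q6,q7,q9,q10}
  W13: {q1,q3,q4,q6,q7,q8,q9,q10} {q5}
  W14: {q1,q4,q6,q7,q9,q10} {q5}
  W23: {q3,q4,q6,q7,q9,q10}
  W24: {q4,q6,q7,q9,q10}
  W34: {q1,q4,q6,q7,q9,q10} {q5}
  W123: {q3,q4,q6,q7,q9,q10}
  W124: {q4,q6,q7,q9,q10}
  W134: {q1,q4,q6,q7,q9,q10} {q5}
  W234: {q4,q6,q7,q9,q10}
  W1234: {q4,q6,q7,q9,q10}
C dims 7,9,5,1; δ0: rk 5, SNF 1^5; δ1: rk 4, SNF 1^4; δ2: rk 1, SNF 1^1
Ȟ^0: (7−5)−0=2 ⇒ Z^2
Ȟ^1: (9−4)−5=0 ⇒ 0
Ȟ^2: (5−1)−4=0 ⇒ 0


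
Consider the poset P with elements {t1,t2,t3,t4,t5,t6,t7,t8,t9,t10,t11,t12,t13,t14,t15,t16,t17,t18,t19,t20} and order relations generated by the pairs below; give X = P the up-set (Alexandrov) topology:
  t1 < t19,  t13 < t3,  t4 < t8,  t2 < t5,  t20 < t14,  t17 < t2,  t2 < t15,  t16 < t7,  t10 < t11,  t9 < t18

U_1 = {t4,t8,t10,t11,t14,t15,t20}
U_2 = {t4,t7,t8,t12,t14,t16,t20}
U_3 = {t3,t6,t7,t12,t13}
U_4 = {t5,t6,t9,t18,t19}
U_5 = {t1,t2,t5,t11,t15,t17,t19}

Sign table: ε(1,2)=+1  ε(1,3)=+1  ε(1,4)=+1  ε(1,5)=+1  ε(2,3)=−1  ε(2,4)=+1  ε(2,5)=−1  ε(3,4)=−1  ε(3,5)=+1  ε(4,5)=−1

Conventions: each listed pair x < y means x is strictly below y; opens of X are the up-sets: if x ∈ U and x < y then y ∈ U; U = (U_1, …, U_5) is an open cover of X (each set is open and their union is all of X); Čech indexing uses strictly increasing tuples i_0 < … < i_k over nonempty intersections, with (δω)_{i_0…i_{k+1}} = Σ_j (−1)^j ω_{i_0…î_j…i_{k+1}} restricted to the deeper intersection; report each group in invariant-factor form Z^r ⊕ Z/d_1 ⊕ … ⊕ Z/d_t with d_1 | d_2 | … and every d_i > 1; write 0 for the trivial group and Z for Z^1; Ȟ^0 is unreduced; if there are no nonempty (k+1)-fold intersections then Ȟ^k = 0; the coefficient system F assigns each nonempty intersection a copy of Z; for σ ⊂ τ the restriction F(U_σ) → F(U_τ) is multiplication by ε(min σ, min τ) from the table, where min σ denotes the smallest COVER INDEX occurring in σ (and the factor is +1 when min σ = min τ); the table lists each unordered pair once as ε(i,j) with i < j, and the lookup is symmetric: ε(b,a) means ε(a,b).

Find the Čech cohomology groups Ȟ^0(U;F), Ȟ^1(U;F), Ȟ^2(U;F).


nerve simplices:
  U12={t4,t8,t14,t20} U15={t11,t15} U23={t7,t12} U34={t6} U45={t5,t19}
C dims 5,5; δ0: rk 5, SNF 1^4·2
degree 0: 5−5−0 = 0 → Ȟ^0 ≅ 0
degree 1: 5−0−5 = 0 plus torsion [2] → Ȟ^1 ≅ Z/2
degree 2: 0−0−0 = 0 → Ȟ^2 ≅ 0

Ȟ^0 = 0, Ȟ^1 = Z/2, Ȟ^2 = 0


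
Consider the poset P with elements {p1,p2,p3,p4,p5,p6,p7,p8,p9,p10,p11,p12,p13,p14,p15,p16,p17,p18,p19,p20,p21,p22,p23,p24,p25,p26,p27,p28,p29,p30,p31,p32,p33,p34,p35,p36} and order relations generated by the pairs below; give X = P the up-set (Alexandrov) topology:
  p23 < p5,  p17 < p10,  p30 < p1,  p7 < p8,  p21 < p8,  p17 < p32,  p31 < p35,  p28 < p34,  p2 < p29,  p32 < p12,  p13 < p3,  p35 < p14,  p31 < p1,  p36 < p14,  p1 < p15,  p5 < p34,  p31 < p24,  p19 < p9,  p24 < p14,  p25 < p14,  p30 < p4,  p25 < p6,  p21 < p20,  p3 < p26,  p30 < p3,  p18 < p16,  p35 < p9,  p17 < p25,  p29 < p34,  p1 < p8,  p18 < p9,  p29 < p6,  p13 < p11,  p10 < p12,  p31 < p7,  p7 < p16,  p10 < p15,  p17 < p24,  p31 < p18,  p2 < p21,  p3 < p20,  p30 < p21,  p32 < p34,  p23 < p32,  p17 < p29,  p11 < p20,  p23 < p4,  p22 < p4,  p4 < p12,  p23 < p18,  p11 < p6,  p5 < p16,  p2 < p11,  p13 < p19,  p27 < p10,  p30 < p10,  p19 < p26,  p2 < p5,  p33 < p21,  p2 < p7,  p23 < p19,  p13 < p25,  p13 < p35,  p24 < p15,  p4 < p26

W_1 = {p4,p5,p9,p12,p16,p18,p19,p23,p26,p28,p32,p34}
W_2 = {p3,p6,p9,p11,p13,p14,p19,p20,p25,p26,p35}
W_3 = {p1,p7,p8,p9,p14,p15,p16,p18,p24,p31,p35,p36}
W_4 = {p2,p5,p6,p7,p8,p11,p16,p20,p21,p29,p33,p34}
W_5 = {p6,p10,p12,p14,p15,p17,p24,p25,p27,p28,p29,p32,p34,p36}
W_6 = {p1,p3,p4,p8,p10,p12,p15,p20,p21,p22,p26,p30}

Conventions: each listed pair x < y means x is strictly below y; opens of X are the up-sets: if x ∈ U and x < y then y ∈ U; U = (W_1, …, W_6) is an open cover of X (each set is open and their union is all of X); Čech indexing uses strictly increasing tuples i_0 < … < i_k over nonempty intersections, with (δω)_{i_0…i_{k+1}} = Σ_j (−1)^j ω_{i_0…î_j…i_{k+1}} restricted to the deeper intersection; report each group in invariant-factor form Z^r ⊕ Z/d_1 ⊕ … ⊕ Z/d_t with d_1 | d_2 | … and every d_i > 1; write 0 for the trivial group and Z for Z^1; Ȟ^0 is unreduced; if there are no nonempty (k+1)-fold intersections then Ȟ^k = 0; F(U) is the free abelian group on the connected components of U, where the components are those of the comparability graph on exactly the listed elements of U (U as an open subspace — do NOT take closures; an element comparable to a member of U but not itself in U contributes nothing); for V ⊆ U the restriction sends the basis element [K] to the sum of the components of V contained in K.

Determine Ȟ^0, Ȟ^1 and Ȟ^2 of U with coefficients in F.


nonempty overlaps:
  W12={p9,p19,p26} W13={p9,p16,p18} W14={p5,p16,p34} W15={p12,p28,p32,p34} W16={p4,p12,p26} W23={p9,p14,p35} W24={p6,p11,p20} W25={p6,p14,p25} W26={p3,p20,p26} W34={p7,p8,p16} W35={p14,p15,p24,p36} W36={p1,p8,p15} W45={p6,p29,p34} W46={p8,p20,p21} W56={p10,p12,p15}
  W123={p9} W126={p26} W134={p16} W145={p34} W156={p12} W235={p14} W245={p6} W246={p20} W346={p8} W356={p15}
components per intersection:
  W1: {p4,p5,p9,p12,p16,p18,p19,p23,p26,p28,p32,p34}
  W2: {p3,p6,p9,p11,p13,p14,p19,p20,p25,p26,p35}
  W3: {p1,p7,p8,p9,p14,p15,p16,p18,p24,p31,p35,p36}
  W4: {p2,p5,p6,p7,p8,p11,p16,p20,p21,p29,p33,p34}
  W5: {p6,p10,p12,p14,p15,p17,p24,p25,p27,p28,p29,p32,p34,p36}
  W6: {p1,p3,p4,p8,p10,p12,p15,p20,p21,p22,p26,p30}
  W12: {p9,p19,p26}
  W13: {p9,p16,p18}
  W14: {p5,p16,p34}
  W15: {p12,p28,p32,p34}
  W16: {p4,p12,p26}
  W23: {p9,p14,p35}
  W24: {p6,p11,p20}
  W25: {p6,p14,p25}
  W26: {p3,p20,p26}
  W34: {p7,p8,p16}
  W35: {p14,p15,p24,p36}
  W36: {p1,p8,p15}
  W45: {p6,p29,p34}
  W46: {p8,p20,p21}
  W56: {p10,p12,p15}
  W123: {p9}
  W126: {p26}
  W134: {p16}
  W145: {p34}
  W156: {p12}
  W235: {p14}
  W245: {p6}
  W246: {p20}
  W346: {p8}
  W356: {p15}
C dims 6,15,10; δ0: rk 5, SNF 1^5; δ1: rk 10, SNF 1^9·2
degree 0: 6−5−0 = 1 → Ȟ^0 ≅ Z
degree 1: 15−10−5 = 0 → Ȟ^1 ≅ 0
degree 2: 10−0−10 = 0 plus torsion [2] → Ȟ^2 ≅ Z/2

Ȟ^0(U;F) ≅ Z; Ȟ^1(U;F) ≅ 0; Ȟ^2(U;F) ≅ Z/2


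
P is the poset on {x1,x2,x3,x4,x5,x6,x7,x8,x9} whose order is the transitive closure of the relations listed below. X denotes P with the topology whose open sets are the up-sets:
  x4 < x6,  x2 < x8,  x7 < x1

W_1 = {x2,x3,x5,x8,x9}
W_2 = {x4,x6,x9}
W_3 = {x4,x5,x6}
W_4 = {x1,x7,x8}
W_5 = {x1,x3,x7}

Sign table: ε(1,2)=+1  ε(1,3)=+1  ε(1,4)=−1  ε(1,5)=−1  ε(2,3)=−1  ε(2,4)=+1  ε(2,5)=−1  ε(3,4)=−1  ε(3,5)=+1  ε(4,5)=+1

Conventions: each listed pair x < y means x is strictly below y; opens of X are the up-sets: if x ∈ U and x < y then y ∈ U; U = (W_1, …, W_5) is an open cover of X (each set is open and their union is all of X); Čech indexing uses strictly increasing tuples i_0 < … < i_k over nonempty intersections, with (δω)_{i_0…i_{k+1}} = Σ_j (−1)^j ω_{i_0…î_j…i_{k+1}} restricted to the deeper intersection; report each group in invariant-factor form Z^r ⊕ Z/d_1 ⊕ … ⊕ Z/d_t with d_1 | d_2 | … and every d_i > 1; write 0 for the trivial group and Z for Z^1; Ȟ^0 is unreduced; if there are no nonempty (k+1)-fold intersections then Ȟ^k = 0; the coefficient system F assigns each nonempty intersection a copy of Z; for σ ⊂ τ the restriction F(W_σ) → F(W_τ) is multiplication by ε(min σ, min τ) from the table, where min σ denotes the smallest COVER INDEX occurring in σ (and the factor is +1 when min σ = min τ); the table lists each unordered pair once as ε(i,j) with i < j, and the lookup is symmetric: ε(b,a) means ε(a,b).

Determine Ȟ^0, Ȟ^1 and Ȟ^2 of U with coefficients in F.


Ȟ^0 = 0, Ȟ^1 = Z ⊕ Z/2 and Ȟ^2 = 0

nerve simplices:
  W12={x9} W13={x5} W14={x8} W15={x3} W23={x4,x6} W45={x1,x7}
C dims 5,6; δ0: rk 5, SNF 1^4·2
degree 0: 5−5−0 = 0 → Ȟ^0 ≅ 0
degree 1: 6−0−5 = 1 plus torsion [2] → Ȟ^1 ≅ Z ⊕ Z/2
degree 2: 0−0−0 = 0 → Ȟ^2 ≅ 0


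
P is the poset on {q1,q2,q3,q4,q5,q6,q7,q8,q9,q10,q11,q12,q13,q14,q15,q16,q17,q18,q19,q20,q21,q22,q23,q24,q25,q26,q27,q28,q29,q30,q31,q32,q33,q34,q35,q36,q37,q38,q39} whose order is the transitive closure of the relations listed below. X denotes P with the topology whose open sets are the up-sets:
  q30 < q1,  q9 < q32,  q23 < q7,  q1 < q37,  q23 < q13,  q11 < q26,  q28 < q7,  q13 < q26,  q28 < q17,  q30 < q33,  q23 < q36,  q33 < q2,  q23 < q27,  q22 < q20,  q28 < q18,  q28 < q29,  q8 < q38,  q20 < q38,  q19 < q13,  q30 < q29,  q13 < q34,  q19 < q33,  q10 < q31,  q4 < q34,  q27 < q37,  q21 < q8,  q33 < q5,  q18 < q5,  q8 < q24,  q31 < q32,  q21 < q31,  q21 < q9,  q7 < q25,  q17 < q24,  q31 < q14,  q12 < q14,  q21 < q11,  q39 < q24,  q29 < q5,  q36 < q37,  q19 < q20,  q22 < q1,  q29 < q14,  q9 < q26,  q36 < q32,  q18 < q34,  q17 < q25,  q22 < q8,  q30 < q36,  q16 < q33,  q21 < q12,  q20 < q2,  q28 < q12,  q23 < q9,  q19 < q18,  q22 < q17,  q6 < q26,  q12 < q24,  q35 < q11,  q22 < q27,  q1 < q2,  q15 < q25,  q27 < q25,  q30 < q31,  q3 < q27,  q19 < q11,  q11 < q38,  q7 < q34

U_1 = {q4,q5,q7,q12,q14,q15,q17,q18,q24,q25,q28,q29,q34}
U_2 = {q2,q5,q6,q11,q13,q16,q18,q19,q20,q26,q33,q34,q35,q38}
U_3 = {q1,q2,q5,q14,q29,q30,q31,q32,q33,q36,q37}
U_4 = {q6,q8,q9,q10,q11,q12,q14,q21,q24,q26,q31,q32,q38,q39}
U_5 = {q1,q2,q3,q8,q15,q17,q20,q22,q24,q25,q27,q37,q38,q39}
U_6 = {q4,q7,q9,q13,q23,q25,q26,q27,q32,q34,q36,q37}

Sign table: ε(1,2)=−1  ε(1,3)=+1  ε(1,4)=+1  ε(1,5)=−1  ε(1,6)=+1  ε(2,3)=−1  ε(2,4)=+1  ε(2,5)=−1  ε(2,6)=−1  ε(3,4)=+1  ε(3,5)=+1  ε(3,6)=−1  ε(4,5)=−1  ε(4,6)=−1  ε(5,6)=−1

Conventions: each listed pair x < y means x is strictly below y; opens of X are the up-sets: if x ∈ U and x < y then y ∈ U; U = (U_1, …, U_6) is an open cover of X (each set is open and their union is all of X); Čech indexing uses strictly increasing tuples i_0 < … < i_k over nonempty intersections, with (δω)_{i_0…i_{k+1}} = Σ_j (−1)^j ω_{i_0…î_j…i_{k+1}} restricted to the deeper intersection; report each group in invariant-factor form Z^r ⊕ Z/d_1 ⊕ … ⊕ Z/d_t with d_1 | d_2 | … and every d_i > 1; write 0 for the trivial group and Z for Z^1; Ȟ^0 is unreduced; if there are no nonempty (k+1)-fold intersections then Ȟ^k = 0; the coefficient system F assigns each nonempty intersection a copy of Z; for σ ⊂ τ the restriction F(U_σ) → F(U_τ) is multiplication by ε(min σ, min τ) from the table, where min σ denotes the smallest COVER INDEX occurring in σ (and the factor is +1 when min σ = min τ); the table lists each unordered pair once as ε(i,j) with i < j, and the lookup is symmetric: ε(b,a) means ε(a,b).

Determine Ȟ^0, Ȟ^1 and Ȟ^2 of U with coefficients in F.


Ȟ^0(U;F) ≅ 0; Ȟ^1(U;F) ≅ Z/2; Ȟ^2(U;F) ≅ Z

cover nerve:
  U12={q5,q18,q34} U13={q5,q14,q29} U14={q12,q14,q24} U15={q15,q17,q24,q25} U16={q4,q7,q25,q34} U23={q2,q5,q33} U24={q6,q11,q26,q38} U25={q2,q20,q38} U26={q13,q26,q34} U34={q14,q31,q32} U35={q1,q2,q37} U36={q32,q36,q37} U45={q8,q24,q38,q39} U46={q9,q26,q32} U56={q25,q27,q37}
  U123={q5} U126={q34} U134={q14} U145={q24} U156={q25} U235={q2} U245={q38} U246={q26} U346={q32} U356={q37}
C dims 6,15,10; δ0: rk 6, SNF 1^5·2; δ1: rk 9, SNF 1^9
Ȟ^0: (6−6)−0=0 ⇒ 0
Ȟ^1: (15−9)−6=0 plus torsion [2] ⇒ Z/2
Ȟ^2: (10−0)−9=1 ⇒ Z


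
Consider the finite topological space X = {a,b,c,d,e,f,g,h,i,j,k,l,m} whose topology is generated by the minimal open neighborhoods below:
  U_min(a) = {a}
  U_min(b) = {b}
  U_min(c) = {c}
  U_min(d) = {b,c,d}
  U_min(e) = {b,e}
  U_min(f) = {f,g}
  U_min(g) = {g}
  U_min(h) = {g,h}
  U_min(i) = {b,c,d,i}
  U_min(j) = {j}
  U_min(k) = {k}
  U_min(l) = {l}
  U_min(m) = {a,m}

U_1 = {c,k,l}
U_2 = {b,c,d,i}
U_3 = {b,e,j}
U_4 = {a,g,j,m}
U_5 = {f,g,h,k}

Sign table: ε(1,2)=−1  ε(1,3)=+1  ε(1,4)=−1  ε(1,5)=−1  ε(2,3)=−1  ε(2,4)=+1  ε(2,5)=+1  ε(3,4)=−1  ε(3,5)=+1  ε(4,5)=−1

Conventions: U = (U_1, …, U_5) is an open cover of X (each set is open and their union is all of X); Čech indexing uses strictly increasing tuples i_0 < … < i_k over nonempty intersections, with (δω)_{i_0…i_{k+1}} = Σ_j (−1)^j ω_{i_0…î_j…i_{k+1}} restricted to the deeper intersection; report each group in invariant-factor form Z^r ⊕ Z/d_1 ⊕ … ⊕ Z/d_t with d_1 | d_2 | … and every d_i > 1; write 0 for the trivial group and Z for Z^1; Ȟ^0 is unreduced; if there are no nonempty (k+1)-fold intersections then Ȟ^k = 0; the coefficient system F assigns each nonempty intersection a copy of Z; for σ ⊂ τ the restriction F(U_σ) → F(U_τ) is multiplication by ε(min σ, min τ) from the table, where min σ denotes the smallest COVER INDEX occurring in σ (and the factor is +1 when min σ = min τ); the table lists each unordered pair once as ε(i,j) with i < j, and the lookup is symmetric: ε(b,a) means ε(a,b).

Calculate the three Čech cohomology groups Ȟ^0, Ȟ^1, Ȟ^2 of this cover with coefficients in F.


Ȟ^0 = 0, Ȟ^1 = Z/2, Ȟ^2 = 0

nonempty overlaps:
  U12={c} U15={k} U23={b} U34={j} U45={g}
C dims 5,5; δ0: rk 5, SNF 1^4·2
degree 0: 5−5−0 = 0 → Ȟ^0 ≅ 0
degree 1: 5−0−5 = 0 plus torsion [2] → Ȟ^1 ≅ Z/2
degree 2: 0−0−0 = 0 → Ȟ^2 ≅ 0


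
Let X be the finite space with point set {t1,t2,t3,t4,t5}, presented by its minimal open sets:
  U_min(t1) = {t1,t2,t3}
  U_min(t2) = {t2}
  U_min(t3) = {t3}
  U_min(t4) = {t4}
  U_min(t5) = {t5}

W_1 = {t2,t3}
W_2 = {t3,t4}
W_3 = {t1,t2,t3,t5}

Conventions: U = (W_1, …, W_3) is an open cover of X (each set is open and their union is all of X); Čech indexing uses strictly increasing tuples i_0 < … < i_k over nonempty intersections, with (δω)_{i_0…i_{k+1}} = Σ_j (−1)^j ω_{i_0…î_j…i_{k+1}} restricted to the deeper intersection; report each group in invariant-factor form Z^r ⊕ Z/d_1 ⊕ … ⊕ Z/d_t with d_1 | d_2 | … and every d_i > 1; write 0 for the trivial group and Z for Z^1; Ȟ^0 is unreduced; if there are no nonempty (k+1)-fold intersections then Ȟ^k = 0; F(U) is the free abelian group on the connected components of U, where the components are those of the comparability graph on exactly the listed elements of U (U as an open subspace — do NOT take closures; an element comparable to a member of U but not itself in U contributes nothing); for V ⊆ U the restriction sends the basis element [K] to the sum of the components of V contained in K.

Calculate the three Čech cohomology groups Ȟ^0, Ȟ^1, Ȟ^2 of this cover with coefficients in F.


Ȟ^0 ≅ Z^3, Ȟ^1 ≅ 0 and Ȟ^2 ≅ 0

nerve of the cover:
  W12={t3} W13={t2,t3} W23={t3}
  W123={t3}
components per intersection:
  W1: {t2} {t3}
  W2: {t3} {t4}
  W3: {t1,t2,t3} {t5}
  W12: {t3}
  W13: {t2} {t3}
  W23: {t3}
  W123: {t3}
C dims 6,4,1; δ0: rk 3, SNF 1^3; δ1: rk 1, SNF 1^1
Ȟ^0 = (6 − 3) − 0 = 3, so Ȟ^0 ≅ Z^3
Ȟ^1 = (4 − 1) − 3 = 0, so Ȟ^1 ≅ 0
Ȟ^2 = (1 − 0) − 1 = 0, so Ȟ^2 ≅ 0


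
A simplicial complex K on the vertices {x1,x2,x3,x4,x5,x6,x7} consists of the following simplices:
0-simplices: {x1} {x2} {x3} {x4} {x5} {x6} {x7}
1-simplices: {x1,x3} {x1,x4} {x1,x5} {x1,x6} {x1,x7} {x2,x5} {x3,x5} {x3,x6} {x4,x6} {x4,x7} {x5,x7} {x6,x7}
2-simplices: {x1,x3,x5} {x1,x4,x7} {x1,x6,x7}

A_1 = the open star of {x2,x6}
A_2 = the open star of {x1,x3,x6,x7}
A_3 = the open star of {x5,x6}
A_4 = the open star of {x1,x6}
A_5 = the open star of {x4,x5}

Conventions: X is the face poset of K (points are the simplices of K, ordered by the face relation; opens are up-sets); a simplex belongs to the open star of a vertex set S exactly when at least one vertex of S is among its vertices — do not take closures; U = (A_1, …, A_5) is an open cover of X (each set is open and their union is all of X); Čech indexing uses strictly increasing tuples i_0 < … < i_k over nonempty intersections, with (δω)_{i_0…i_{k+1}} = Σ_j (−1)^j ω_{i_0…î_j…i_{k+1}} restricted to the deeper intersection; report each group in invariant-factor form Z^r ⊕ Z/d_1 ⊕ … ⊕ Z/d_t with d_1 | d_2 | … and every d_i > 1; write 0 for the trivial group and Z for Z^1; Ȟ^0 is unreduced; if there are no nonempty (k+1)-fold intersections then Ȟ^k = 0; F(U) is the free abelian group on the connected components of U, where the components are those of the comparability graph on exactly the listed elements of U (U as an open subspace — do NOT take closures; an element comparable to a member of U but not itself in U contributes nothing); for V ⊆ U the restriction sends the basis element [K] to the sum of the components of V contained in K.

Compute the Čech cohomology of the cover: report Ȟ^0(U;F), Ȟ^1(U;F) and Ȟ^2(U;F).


intersection data:
  A1={{x2},{x6},{x1,x6},{x2,x5},{x3,x6},{x4,x6},{x6,x7},{x1,x6,x7}} A2={{x1},{x3},{x6},{x7},{x1,x3},{x1,x4},{x1,x5},{x1,x6},{x1,x7},{x3,x5},{x3,x6},{x4,x6},{x4,x7},{x5,x7},{x6,x7},{x1,x3,x5},{x1,x4,x7},{x1,x6,x7}} A3={{x5},{x6},{x1,x5},{x1,x6},{x2,x5},{x3,x5},{x3,x6},{x4,x6},{x5,x7},{x6,x7},{x1,x3,x5},{x1,x6,x7}} A4={{x1},{x6},{x1,x3},{x1,x4},{x1,x5},{x1,x6},{x1,x7},{x3,x6},{x4,x6},{x6,x7},{x1,x3,x5},{x1,x4,x7},{x1,x6,x7}} A5={{x4},{x5},{x1,x4},{x1,x5},{x2,x5},{x3,x5},{x4,x6},{x4,x7},{x5,x7},{x1,x3,x5},{x1,x4,x7}}
  A12={{x6},{x1,x6},{x3,x6},{x4,x6},{x6,x7},{x1,x6,x7}} A13={{x6},{x1,x6},{x2,x5},{x3,x6},{x4,x6},{x6,x7},{x1,x6,x7}} A14={{x6},{x1,x6},{x3,x6},{x4,x6},{x6,x7},{x1,x6,x7}} A15={{x2,x5},{x4,x6}} A23={{x6},{x1,x5},{x1,x6},{x3,x5},{x3,x6},{x4,x6},{x5,x7},{x6,x7},{x1,x3,x5},{x1,x6,x7}} A24={{x1},{x6},{x1,x3},{x1,x4},{x1,x5},{x1,x6},{x1,x7},{x3,x6},{x4,x6},{x6,x7},{x1,x3,x5},{x1,x4,x7},{x1,x6,x7}} A25={{x1,x4},{x1,x5},{x3,x5},{x4,x6},{x4,x7},{x5,x7},{x1,x3,x5},{x1,x4,x7}} A34={{x6},{x1,x5},{x1,x6},{x3,x6},{x4,x6},{x6,x7},{x1,x3,x5},{x1,x6,x7}} A35={{x5},{x1,x5},{x2,x5},{x3,x5},{x4,x6},{x5,x7},{x1,x3,x5}} A45={{x1,x4},{x1,x5},{x4,x6},{x1,x3,x5},{x1,x4,x7}}
  A123={{x6},{x1,x6},{x3,x6},{x4,x6},{x6,x7},{x1,x6,x7}} A124={{x6},{x1,x6},{x3,x6},{x4,x6},{x6,x7},{x1,x6,x7}} A125={{x4,x6}} A134={{x6},{x1,x6},{x3,x6},{x4,x6},{x6,x7},{x1,x6,x7}} A135={{x2,x5},{x4,x6}} A145={{x4,x6}} A234={{x6},{x1,x5},{x1,x6},{x3,x6},{x4,x6},{x6,x7},{x1,x3,x5},{x1,x6,x7}} A235={{x1,x5},{x3,x5},{x4,x6},{x5,x7},{x1,x3,x5}} A245={{x1,x4},{x1,x5},{x4,x6},{x1,x3,x5},{x1,x4,x7}} A345={{x1,x5},{x4,x6},{x1,x3,x5}}
  A1234={{x6},{x1,x6},{x3,x6},{x4,x6},{x6,x7},{x1,x6,x7}} A1235={{x4,x6}} A1245={{x4,x6}} A1345={{x4,x6}} A2345={{x1,x5},{x4,x6},{x1,x3,x5}}
  A12345={{x4,x6}}
components per intersection:
  A1: {{x2},{x2,x5}} {{x6},{x1,x6},{x3,x6},{x4,x6},{x6,x7},{x1,x6,x7}}
  A2: {{x1},{x3},{x6},{x7},{x1,x3},{x1,x4},{x1,x5},{x1,x6},{x1,x7},{x3,x5},{x3,x6},{x4,x6},{x4,x7},{x5,x7},{x6,x7},{x1,x3,x5},{x1,x4,x7},{x1,x6,x7}}
  A3: {{x5},{x1,x5},{x2,x5},{x3,x5},{x5,x7},{x1,x3,x5}} {{x6},{x1,x6},{x3,x6},{x4,x6},{x6,x7},{x1,x6,x7}}
  A4: {{x1},{x6},{x1,x3},{x1,x4},{x1,x5},{x1,x6},{x1,x7},{x3,x6},{x4,x6},{x6,x7},{x1,x3,x5},{x1,x4,x7},{x1,x6,x7}}
  A5: {{x4},{x1,x4},{x4,x6},{x4,x7},{x1,x4,x7}} {{x5},{x1,x5},{x2,x5},{x3,x5},{x5,x7},{x1,x3,x5}}
  A12: {{x6},{x1,x6},{x3,x6},{x4,x6},{x6,x7},{x1,x6,x7}}
  A13: {{x6},{x1,x6},{x3,x6},{x4,x6},{x6,x7},{x1,x6,x7}} {{x2,x5}}
  A14: {{x6},{x1,x6},{x3,x6},{x4,x6},{x6,x7},{x1,x6,x7}}
  A15: {{x2,x5}} {{x4,x6}}
  A23: {{x6},{x1,x6},{x3,x6},{x4,x6},{x6,x7},{x1,x6,x7}} {{x1,x5},{x3,x5},{x1,x3,x5}} {{x5,x7}}
  A24: {{x1},{x6},{x1,x3},{x1,x4},{x1,x5},{x1,x6},{x1,x7},{x3,x6},{x4,x6},{x6,x7},{x1,x3,x5},{x1,x4,x7},{x1,x6,x7}}
  A25: {{x1,x4},{x4,x7},{x1,x4,x7}} {{x1,x5},{x3,x5},{x1,x3,x5}} {{x4,x6}} {{x5,x7}}
  A34: {{x6},{x1,x6},{x3,x6},{x4,x6},{x6,x7},{x1,x6,x7}} {{x1,x5},{x1,x3,x5}}
  A35: {{x5},{x1,x5},{x2,x5},{x3,x5},{x5,x7},{x1,x3,x5}} {{x4,x6}}
  A45: {{x1,x4},{x1,x4,x7}} {{x1,x5},{x1,x3,x5}} {{x4,x6}}
  A123: {{x6},{x1,x6},{x3,x6},{x4,x6},{x6,x7},{x1,x6,x7}}
  A124: {{x6},{x1,x6},{x3,x6},{x4,x6},{x6,x7},{x1,x6,x7}}
  A125: {{x4,x6}}
  A134: {{x6},{x1,x6},{x3,x6},{x4,x6},{x6,x7},{x1,x6,x7}}
  A135: {{x2,x5}} {{x4,x6}}
  A145: {{x4,x6}}
  A234: {{x6},{x1,x6},{x3,x6},{x4,x6},{x6,x7},{x1,x6,x7}} {{x1,x5},{x1,x3,x5}}
  A235: {{x1,x5},{x3,x5},{x1,x3,x5}} {{x4,x6}} {{x5,x7}}
  A245: {{x1,x4},{x1,x4,x7}} {{x1,x5},{x1,x3,x5}} {{x4,x6}}
  A345: {{x1,x5},{x1,x3,x5}} {{x4,x6}}
  A1234: {{x6},{x1,x6},{x3,x6},{x4,x6},{x6,x7},{x1,x6,x7}}
  A1235: {{x4,x6}}
  A1245: {{x4,x6}}
  A1345: {{x4,x6}}
  A2345: {{x1,x5},{x1,x3,x5}} {{x4,x6}}
  A12345: {{x4,x6}}
C dims 8,21,17,6; δ0: rk 7, SNF 1^7; δ1: rk 12, SNF 1^12; δ2: rk 5, SNF 1^5
Ȟ^0 = (8 − 7) − 0 = 1, so Ȟ^0 ≅ Z
Ȟ^1 = (21 − 12) − 7 = 2, so Ȟ^1 ≅ Z^2
Ȟ^2 = (17 − 5) − 12 = 0, so Ȟ^2 ≅ 0

Ȟ^0(U;F) ≅ Z, Ȟ^1(U;F) ≅ Z^2, Ȟ^2(U;F) ≅ 0


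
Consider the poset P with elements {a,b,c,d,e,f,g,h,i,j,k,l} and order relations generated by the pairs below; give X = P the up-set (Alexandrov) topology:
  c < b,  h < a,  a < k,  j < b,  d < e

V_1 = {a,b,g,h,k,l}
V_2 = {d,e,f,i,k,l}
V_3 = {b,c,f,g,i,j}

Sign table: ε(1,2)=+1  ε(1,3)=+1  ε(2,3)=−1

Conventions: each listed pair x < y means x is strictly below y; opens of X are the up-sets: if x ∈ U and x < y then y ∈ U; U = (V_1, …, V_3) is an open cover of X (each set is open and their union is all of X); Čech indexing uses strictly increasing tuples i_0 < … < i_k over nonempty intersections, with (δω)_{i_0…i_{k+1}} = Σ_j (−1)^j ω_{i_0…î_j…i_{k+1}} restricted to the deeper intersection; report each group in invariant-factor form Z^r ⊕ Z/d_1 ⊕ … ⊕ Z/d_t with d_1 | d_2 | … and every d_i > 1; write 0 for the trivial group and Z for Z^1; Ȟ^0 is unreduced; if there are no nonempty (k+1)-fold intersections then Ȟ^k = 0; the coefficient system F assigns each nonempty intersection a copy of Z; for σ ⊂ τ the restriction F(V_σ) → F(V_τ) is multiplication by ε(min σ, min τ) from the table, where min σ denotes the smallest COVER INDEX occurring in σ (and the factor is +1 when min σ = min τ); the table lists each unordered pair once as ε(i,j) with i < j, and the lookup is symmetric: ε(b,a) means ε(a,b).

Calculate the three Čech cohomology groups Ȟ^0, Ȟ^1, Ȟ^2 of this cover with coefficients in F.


Ȟ^0 ≅ 0; Ȟ^1 ≅ Z/2; Ȟ^2 ≅ 0

nonempty overlaps:
  V12={k,l} V13={b,g} V23={f,i}
C dims 3,3; δ0: rk 3, SNF 1^2·2
degree 0: 3−3−0 = 0 → Ȟ^0 ≅ 0
degree 1: 3−0−3 = 0 plus torsion [2] → Ȟ^1 ≅ Z/2
degree 2: 0−0−0 = 0 → Ȟ^2 ≅ 0


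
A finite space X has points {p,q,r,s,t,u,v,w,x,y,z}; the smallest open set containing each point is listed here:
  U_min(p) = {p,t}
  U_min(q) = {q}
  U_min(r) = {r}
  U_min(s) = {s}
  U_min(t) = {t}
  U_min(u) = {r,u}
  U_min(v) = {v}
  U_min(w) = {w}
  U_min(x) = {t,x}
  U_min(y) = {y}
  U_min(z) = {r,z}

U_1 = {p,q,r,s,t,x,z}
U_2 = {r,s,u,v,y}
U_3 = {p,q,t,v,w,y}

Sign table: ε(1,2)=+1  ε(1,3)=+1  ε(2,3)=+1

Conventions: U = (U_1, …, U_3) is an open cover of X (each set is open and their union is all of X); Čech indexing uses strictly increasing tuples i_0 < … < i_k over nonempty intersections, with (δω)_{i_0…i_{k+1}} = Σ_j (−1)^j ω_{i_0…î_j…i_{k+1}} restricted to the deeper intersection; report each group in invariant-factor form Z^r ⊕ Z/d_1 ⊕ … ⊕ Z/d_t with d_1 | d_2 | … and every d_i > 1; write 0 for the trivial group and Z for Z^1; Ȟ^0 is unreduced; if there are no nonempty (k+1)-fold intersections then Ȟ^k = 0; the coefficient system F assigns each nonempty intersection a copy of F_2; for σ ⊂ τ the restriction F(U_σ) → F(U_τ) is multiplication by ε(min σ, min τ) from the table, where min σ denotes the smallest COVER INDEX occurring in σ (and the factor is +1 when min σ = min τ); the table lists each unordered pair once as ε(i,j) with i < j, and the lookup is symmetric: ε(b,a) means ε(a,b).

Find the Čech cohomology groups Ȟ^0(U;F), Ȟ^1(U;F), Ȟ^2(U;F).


nerve simplices:
  U12={r,s} U13={p,q,t} U23={v,y}
C dims 3,3; δ0: rk_F2 2
degree 0: 3−2−0 = 1 → Ȟ^0 ≅ Z/2
degree 1: 3−0−2 = 1 → Ȟ^1 ≅ Z/2
degree 2: 0−0−0 = 0 → Ȟ^2 ≅ 0

Ȟ^0 = Z/2; Ȟ^1 = Z/2; Ȟ^2 = 0


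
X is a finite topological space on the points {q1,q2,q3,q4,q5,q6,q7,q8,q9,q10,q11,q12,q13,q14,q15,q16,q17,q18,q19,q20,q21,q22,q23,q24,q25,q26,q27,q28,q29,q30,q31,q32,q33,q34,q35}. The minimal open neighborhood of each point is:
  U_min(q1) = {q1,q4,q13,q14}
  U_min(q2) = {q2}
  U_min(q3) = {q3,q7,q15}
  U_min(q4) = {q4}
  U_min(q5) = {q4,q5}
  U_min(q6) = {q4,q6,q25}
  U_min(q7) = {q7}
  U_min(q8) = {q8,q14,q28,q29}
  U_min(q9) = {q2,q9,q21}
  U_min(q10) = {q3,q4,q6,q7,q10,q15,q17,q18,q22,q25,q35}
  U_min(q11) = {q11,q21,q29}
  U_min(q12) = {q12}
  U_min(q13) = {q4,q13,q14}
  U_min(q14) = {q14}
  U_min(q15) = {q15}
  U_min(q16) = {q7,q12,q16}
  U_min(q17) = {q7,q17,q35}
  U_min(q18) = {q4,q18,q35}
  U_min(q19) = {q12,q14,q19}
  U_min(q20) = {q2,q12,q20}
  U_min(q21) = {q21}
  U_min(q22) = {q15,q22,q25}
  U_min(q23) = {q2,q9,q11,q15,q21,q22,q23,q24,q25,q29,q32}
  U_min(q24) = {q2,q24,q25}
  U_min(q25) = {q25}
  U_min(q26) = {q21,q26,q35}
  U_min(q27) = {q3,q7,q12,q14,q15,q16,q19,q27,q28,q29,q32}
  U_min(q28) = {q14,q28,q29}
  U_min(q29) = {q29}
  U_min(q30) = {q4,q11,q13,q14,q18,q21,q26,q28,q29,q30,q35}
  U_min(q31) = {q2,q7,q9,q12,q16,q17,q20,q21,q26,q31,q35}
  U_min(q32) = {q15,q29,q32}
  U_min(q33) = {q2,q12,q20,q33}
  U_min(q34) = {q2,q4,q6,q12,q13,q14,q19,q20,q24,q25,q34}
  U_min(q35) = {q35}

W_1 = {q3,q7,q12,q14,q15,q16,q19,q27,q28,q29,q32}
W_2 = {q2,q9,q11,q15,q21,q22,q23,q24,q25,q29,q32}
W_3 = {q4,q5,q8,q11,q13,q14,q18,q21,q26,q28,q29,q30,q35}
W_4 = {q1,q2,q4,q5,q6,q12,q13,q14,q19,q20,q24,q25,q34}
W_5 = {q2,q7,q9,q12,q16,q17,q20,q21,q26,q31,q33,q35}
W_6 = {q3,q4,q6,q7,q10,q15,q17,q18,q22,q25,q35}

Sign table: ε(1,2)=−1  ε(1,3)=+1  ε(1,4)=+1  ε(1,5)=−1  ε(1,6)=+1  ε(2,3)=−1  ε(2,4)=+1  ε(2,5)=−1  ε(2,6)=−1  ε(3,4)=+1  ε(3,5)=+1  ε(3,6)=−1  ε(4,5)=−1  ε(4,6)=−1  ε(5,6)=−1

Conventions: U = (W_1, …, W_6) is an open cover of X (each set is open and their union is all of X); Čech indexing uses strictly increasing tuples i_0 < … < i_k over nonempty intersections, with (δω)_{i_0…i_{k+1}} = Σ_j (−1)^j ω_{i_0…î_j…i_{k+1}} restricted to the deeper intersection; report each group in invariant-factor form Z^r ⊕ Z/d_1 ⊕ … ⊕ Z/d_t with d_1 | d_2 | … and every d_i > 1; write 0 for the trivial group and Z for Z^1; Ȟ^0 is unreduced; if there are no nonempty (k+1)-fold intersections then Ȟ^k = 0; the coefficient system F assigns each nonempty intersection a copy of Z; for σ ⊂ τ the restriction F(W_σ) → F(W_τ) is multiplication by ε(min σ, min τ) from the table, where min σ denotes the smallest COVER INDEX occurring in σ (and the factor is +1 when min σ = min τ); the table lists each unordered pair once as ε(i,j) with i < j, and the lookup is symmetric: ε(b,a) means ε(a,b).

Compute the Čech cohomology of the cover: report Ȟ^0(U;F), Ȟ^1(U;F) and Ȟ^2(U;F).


Ȟ^0(U;F) ≅ 0,  Ȟ^1(U;F) ≅ Z/2,  Ȟ^2(U;F) ≅ Z

nerve of the cover:
  W12={q15,q29,q32} W13={q14,q28,q29} W14={q12,q14,q19} W15={q7,q12,q16} W16={q3,q7,q15} W23={q11,q21,q29} W24={q2,q24,q25} W25={q2,q9,q21} W26={q15,q22,q25} W34={q4,q5,q13,q14} W35={q21,q26,q35} W36={q4,q18,q35} W45={q2,q12,q20} W46={q4,q6,q25} W56={q7,q17,q35}
  W123={q29} W126={q15} W134={q14} W145={q12} W156={q7} W235={q21} W245={q2} W246={q25} W346={q4} W356={q35}
C dims 6,15,10; δ0: rk 6, SNF 1^5·2; δ1: rk 9, SNF 1^9
Ȟ^0 = (6 − 6) − 0 = 0, so Ȟ^0 ≅ 0
Ȟ^1 = (15 − 9) − 6 = 0 plus torsion [2], so Ȟ^1 ≅ Z/2
Ȟ^2 = (10 − 0) − 9 = 1, so Ȟ^2 ≅ Z


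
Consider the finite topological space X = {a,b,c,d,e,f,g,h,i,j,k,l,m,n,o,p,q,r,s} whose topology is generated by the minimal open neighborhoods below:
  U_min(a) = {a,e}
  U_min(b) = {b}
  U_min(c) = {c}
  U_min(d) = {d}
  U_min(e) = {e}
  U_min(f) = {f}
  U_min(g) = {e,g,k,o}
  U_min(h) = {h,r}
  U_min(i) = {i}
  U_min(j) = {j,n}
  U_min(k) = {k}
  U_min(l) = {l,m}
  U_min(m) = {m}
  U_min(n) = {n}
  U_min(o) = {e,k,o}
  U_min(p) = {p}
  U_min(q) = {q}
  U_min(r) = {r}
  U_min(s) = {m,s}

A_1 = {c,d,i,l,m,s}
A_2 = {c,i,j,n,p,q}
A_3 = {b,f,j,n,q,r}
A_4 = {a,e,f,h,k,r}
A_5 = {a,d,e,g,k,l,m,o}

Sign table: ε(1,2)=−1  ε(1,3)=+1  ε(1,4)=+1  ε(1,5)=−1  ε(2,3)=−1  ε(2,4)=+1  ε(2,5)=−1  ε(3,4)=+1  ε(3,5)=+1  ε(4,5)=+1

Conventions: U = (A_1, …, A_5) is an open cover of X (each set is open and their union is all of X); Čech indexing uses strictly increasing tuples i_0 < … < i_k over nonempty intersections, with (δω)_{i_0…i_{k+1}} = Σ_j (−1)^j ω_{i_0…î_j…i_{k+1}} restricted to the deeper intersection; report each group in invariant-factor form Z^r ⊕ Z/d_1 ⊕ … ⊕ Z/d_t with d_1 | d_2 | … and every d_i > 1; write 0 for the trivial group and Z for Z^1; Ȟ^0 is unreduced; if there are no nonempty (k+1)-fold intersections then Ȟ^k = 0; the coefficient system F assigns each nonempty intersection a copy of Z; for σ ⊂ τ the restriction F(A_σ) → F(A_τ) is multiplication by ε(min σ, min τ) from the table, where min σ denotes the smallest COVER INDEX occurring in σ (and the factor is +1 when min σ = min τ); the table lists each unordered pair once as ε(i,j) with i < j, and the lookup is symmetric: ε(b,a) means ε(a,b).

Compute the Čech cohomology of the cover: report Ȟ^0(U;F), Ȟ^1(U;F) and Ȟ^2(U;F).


nonempty intersections:
  A12={c,i} A15={d,l,m} A23={j,n,q} A34={f,r} A45={a,e,k}
C dims 5,5; δ0: rk 5, SNF 1^4·2
Ȟ^0: (5−5)−0=0 ⇒ 0
Ȟ^1: (5−0)−5=0 plus torsion [2] ⇒ Z/2
Ȟ^2: (0−0)−0=0 ⇒ 0

Ȟ^0 ≅ 0, Ȟ^1 ≅ Z/2 and Ȟ^2 ≅ 0


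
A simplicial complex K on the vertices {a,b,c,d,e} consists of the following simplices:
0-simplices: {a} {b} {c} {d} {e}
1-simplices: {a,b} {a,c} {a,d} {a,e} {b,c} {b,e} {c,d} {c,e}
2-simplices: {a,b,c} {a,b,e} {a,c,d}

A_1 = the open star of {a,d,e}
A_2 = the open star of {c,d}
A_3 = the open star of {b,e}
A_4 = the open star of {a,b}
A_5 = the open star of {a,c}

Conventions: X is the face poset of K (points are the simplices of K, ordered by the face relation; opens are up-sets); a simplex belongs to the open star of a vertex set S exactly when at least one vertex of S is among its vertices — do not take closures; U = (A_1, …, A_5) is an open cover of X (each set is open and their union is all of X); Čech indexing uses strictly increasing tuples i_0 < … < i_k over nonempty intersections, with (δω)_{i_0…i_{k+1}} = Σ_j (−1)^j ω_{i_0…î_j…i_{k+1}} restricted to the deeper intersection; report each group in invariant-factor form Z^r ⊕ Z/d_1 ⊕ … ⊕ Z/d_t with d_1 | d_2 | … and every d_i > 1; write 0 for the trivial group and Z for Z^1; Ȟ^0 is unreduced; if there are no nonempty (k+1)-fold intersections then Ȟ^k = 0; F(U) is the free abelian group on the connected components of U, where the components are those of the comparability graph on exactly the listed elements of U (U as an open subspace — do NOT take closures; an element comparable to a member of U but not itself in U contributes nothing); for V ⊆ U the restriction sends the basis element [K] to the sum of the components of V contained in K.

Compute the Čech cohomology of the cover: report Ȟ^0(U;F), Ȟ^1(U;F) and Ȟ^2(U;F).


Ȟ^0 ≅ Z, Ȟ^1 ≅ Z and Ȟ^2 ≅ 0

nonempty intersections:
  A1={{a},{d},{e},{a,b},{a,c},{a,d},{a,e},{b,e},{c,d},{c,e},{a,b,c},{a,b,e},{a,c,d}} A2={{c},{d},{a,c},{a,d},{b,c},{c,d},{c,e},{a,b,c},{a,c,d}} A3={{b},{e},{a,b},{a,e},{b,c},{b,e},{c,e},{a,b,c},{a,b,e}} A4={{a},{b},{a,b},{a,c},{a,d},{a,e},{b,c},{b,e},{a,b,c},{a,b,e},{a,c,d}} A5={{a},{c},{a,b},{a,c},{a,d},{a,e},{b,c},{c,d},{c,e},{a,b,c},{a,b,e},{a,c,d}}
  A12={{d},{a,c},{a,d},{c,d},{c,e},{a,b,c},{a,c,d}} A13={{e},{a,b},{a,e},{b,e},{c,e},{a,b,c},{a,b,e}} A14={{a},{a,b},{a,c},{a,d},{a,e},{b,e},{a,b,c},{a,b,e},{a,c,d}} A15={{a},{a,b},{a,c},{a,d},{a,e},{c,d},{c,e},{a,b,c},{a,b,e},{a,c,d}} A23={{b,c},{c,e},{a,b,c}} A24={{a,c},{a,d},{b,c},{a,b,c},{a,c,d}} A25={{c},{a,c},{a,d},{b,c},{c,d},{c,e},{a,b,c},{a,c,d}} A34={{b},{a,b},{a,e},{b,c},{b,e},{a,b,c},{a,b,e}} A35={{a,b},{a,e},{b,c},{c,e},{a,b,c},{a,b,e}} A45={{a},{a,b},{a,c},{a,d},{a,e},{b,c},{a,b,c},{a,b,e},{a,c,d}}
  A123={{c,e},{a,b,c}} A124={{a,c},{a,d},{a,b,c},{a,c,d}} A125={{a,c},{a,d},{c,d},{c,e},{a,b,c},{a,c,d}} A134={{a,b},{a,e},{b,e},{a,b,c},{a,b,e}} A135={{a,b},{a,e},{c,e},{a,b,c},{a,b,e}} A145={{a},{a,b},{a,c},{a,d},{a,e},{a,b,c},{a,b,e},{a,c,d}} A234={{b,c},{a,b,c}} A235={{b,c},{c,e},{a,b,c}} A245={{a,c},{a,d},{b,c},{a,b,c},{a,c,d}} A345={{a,b},{a,e},{b,c},{a,b,c},{a,b,e}}
  A1234={{a,b,c}} A1235={{c,e},{a,b,c}} A1245={{a,c},{a,d},{a,b,c},{a,c,d}} A1345={{a,b},{a,e},{a,b,c},{a,b,e}} A2345={{b,c},{a,b,c}}
  A12345={{a,b,c}}
components per intersection:
  A1: {{a},{d},{e},{a,b},{a,c},{a,d},{a,e},{b,e},{c,d},{c,e},{a,b,c},{a,b,e},{a,c,d}}
  A2: {{c},{d},{a,c},{a,d},{b,c},{c,d},{c,e},{a,b,c},{a,c,d}}
  A3: {{b},{e},{a,b},{a,e},{b,c},{b,e},{c,e},{a,b,c},{a,b,e}}
  A4: {{a},{b},{a,b},{a,c},{a,d},{a,e},{b,c},{b,e},{a,b,c},{a,b,e},{a,c,d}}
  A5: {{a},{c},{a,b},{a,c},{a,d},{a,e},{b,c},{c,d},{c,e},{a,b,c},{a,b,e},{a,c,d}}
  A12: {{d},{a,c},{a,d},{c,d},{a,b,c},{a,c,d}} {{c,e}}
  A13: {{e},{a,b},{a,e},{b,e},{c,e},{a,b,c},{a,b,e}}
  A14: {{a},{a,b},{a,c},{a,d},{a,e},{b,e},{a,b,c},{a,b,e},{a,c,d}}
  A15: {{a},{a,b},{a,c},{a,d},{a,e},{c,d},{a,b,c},{a,b,e},{a,c,d}} {{c,e}}
  A23: {{b,c},{a,b,c}} {{c,e}}
  A24: {{a,c},{a,d},{b,c},{a,b,c},{a,c,d}}
  A25: {{c},{a,c},{a,d},{b,c},{c,d},{c,e},{a,b,c},{a,c,d}}
  A34: {{b},{a,b},{a,e},{b,c},{b,e},{a,b,c},{a,b,e}}
  A35: {{a,b},{a,e},{b,c},{a,b,c},{a,b,e}} {{c,e}}
  A45: {{a},{a,b},{a,c},{a,d},{a,e},{b,c},{a,b,c},{a,b,e},{a,c,d}}
  A123: {{c,e}} {{a,b,c}}
  A124: {{a,c},{a,d},{a,b,c},{a,c,d}}
  A125: {{a,c},{a,d},{c,d},{a,b,c},{a,c,d}} {{c,e}}
  A134: {{a,b},{a,e},{b,e},{a,b,c},{a,b,e}}
  A135: {{a,b},{a,e},{a,b,c},{a,b,e}} {{c,e}}
  A145: {{a},{a,b},{a,c},{a,d},{a,e},{a,b,c},{a,b,e},{a,c,d}}
  A234: {{b,c},{a,b,c}}
  A235: {{b,c},{a,b,c}} {{c,e}}
  A245: {{a,c},{a,d},{b,c},{a,b,c},{a,c,d}}
  A345: {{a,b},{a,e},{b,c},{a,b,c},{a,b,e}}
  A1234: {{a,b,c}}
  A1235: {{c,e}} {{a,b,c}}
  A1245: {{a,c},{a,d},{a,b,c},{a,c,d}}
  A1345: {{a,b},{a,e},{a,b,c},{a,b,e}}
  A2345: {{b,c},{a,b,c}}
  A12345: {{a,b,c}}
C dims 5,14,14,6; δ0: rk 4, SNF 1^4; δ1: rk 9, SNF 1^9; δ2: rk 5, SNF 1^5
Ȟ^0: (5−4)−0=1 ⇒ Z
Ȟ^1: (14−9)−4=1 ⇒ Z
Ȟ^2: (14−5)−9=0 ⇒ 0


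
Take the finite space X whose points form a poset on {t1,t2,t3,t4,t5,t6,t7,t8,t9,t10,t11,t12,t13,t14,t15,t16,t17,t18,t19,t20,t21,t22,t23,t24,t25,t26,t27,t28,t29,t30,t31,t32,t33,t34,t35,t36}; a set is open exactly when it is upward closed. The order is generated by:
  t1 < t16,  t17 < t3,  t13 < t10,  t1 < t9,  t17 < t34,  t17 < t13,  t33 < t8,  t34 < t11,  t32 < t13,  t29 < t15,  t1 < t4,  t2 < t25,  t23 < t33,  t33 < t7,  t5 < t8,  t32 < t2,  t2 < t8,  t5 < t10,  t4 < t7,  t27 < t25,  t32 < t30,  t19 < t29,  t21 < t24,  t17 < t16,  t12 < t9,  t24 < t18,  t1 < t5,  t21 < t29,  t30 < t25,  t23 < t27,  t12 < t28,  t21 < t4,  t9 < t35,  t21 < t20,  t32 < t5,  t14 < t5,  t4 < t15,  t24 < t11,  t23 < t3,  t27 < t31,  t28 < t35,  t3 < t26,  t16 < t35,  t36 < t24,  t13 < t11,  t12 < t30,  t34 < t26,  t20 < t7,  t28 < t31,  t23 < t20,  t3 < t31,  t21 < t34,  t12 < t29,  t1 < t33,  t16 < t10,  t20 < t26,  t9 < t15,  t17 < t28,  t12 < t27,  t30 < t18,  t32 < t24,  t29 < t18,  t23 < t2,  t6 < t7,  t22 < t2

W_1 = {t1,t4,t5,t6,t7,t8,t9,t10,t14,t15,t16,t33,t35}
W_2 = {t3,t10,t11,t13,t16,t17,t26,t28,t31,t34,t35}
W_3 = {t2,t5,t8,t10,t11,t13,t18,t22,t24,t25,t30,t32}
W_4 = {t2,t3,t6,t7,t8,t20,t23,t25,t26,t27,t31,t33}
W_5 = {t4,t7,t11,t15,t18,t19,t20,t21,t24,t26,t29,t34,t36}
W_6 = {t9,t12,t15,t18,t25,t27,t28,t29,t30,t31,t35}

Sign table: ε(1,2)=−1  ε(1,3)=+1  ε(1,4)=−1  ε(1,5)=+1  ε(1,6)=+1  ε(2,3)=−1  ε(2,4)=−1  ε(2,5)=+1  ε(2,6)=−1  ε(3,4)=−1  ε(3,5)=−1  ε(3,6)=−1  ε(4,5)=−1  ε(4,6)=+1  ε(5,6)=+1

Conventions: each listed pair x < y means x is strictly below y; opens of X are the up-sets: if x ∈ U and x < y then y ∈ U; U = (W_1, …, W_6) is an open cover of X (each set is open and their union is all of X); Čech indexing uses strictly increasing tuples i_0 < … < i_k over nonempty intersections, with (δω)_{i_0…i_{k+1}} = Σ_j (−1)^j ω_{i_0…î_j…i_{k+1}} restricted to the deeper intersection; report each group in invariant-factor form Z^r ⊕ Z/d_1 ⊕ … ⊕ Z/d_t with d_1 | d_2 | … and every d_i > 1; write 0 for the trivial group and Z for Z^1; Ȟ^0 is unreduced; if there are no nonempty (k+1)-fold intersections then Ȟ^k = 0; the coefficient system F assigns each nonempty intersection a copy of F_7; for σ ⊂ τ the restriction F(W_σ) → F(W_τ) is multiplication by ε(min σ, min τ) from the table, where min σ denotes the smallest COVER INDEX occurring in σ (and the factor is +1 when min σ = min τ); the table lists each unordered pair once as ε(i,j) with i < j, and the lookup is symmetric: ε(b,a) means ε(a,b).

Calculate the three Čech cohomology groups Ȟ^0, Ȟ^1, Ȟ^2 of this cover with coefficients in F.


nonempty intersections:
  W12={t10,t16,t35} W13={t5,t8,t10} W14={t6,t7,t8,t33} W15={t4,t7,t15} W16={t9,t15,t35} W23={t10,t11,t13} W24={t3,t26,t31} W25={t11,t26,t34} W26={t28,t31,t35} W34={t2,t8,t25} W35={t11,t18,t24} W36={t18,t25,t30} W45={t7,t20,t26} W46={t25,t27,t31} W56={t15,t18,t29}
  W123={t10} W126={t35} W134={t8} W145={t7} W156={t15} W235={t11} W245={t26} W246={t31} W346={t25} W356={t18}
C dims 6,15,10; δ0: rk_F7 6; δ1: rk_F7 9
Ȟ^0: (6−6)−0=0 ⇒ 0
Ȟ^1: (15−9)−6=0 ⇒ 0
Ȟ^2: (10−0)−9=1 ⇒ Z/7

Ȟ^0 = 0; Ȟ^1 = 0; Ȟ^2 = Z/7
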